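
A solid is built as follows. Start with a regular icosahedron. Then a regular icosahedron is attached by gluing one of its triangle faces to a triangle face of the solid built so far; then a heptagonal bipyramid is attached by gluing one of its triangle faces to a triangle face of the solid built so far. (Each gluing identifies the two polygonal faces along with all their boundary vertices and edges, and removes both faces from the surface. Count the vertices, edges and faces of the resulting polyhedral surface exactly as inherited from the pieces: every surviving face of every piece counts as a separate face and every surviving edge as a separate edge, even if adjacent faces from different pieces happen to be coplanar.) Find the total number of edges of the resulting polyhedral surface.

A regular icosahedron: V=12, E=30, F=20.
Attach a regular icosahedron (V=12, E=30, F=20) along a 3-gon: merge 3 vertices and 3 edges, delete both glued faces → V=21, E=57, F=38.
Attach a heptagonal bipyramid (V=9, E=21, F=14) along a 3-gon: merge 3 vertices and 3 edges, delete both glued faces → V=27, E=75, F=50.
Check: V − E + F = 27 − 75 + 50 = 2.

75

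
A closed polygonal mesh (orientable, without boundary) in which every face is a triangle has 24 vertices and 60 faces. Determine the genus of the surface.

4

Every face is a triangle, so 2E = 3·60 = 180, giving E = 90.
χ = V − E + F = 24 − 90 + 60 = -6.
For a closed orientable surface χ = 2 − 2g, so g = (2 − (-6))/2 = 4.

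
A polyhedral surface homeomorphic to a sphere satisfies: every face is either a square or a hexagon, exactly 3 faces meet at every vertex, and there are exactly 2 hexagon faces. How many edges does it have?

Let x be the number of squares; then F = 2 + x.
Edge–face incidences: 2E = 6·2 + 4·x = 12 + 4x.
Every vertex has degree 3, so 3V = 2E.
Euler: V − E + F = 2 ⇒ (2E)/3 − E + (2 + x) = 2.
Multiply by 6: 2·(2E) − 3·(2E) + 6·(2 + x) = 12, i.e. 12 + 6x − (12 + 4x) = 12.
Collecting terms: 2x = 12, so x = 6.
Then 2E = 12 + 4·6 = 36, so E = 18, V = 2E/3 = 12, F = 2 + 6 = 8.

18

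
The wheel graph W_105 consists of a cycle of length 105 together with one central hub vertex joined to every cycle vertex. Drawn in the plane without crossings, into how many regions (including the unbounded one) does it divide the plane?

W_105 has V = 105 + 1 = 106 vertices and E = 2·105 = 210 edges.
By Euler's formula F = 2 − V + E = 2 − 106 + 210 = 106.

106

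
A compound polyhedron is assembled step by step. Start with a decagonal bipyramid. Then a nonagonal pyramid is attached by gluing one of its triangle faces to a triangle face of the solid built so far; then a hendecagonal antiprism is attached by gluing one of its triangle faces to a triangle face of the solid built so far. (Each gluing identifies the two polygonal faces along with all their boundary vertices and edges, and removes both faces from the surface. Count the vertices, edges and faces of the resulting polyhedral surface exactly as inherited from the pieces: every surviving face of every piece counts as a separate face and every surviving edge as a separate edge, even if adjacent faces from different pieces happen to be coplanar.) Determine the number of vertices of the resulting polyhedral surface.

A decagonal bipyramid: V=12, E=30, F=20.
Attach a nonagonal pyramid (V=10, E=18, F=10) along a 3-gon: merge 3 vertices and 3 edges, delete both glued faces → V=19, E=45, F=28.
Attach a hendecagonal antiprism (V=22, E=44, F=24) along a 3-gon: merge 3 vertices and 3 edges, delete both glued faces → V=38, E=86, F=50.
Check: V − E + F = 38 − 86 + 50 = 2.

38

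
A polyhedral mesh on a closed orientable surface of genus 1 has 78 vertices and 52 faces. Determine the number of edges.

For a closed orientable surface of genus 1, χ = 2 − 2·1 = 0.
E = V + F − (0) = 78 + 52 − (0) = 130.

130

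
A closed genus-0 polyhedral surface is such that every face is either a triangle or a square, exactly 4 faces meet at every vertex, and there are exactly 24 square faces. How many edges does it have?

60

Let x be the number of triangles; then F = 24 + x.
Edge–face incidences: 2E = 4·24 + 3·x = 96 + 3x.
Every vertex has degree 4, so 4V = 2E.
Euler: V − E + F = 2 ⇒ (2E)/4 − E + (24 + x) = 2.
Multiply by 8: 2·(2E) − 4·(2E) + 8·(24 + x) = 16, i.e. 192 + 8x − 2·(96 + 3x) = 16.
Collecting terms: 2x = 16, so x = 8.
Then 2E = 96 + 3·8 = 120, so E = 60, V = 2E/4 = 30, F = 24 + 8 = 32.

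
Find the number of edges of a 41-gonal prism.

A prism on an n-gon has two n-gon bases and n rectangular sides: V = 2·41 = 82, E = 3·41 = 123, F = 41 + 2 = 43.

123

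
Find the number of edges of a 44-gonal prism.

A prism on an n-gon has two n-gon bases and n rectangular sides: V = 2·44 = 88, E = 3·44 = 132, F = 44 + 2 = 46.

132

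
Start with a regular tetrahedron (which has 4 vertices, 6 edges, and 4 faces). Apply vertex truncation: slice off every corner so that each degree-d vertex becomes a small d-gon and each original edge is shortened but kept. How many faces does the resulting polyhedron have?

8

Truncation replaces each original edge-end by a new vertex, so V′ = 2E = 12.
Each original edge survives, and each old vertex of degree d contributes d new edges; summing degrees gives Σd = 2E, so E′ = E + 2E = 3E = 18.
Each original face survives and each original vertex becomes one new face: F′ = F + V = 8.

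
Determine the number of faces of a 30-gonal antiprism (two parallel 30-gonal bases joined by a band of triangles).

An antiprism on an n-gon has two n-gon caps and 2n triangles: V = 2·30 = 60, E = 4·30 = 120, F = 2·30 + 2 = 62.
Check: V − E + F = 60 − 120 + 62 = 2.

62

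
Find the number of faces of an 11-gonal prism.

A prism on an n-gon has two n-gon bases and n rectangular sides: V = 2·11 = 22, E = 3·11 = 33, F = 11 + 2 = 13.

13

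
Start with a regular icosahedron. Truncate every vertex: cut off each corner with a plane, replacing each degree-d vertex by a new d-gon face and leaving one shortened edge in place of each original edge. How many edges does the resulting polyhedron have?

The base solid has V = 12, E = 30, F = 20.
Truncation replaces each original edge-end by a new vertex, so V′ = 2E = 60.
Each original edge survives, and each old vertex of degree d contributes d new edges; summing degrees gives Σd = 2E, so E′ = E + 2E = 3E = 90.
Each original face survives and each original vertex becomes one new face: F′ = F + V = 32.

90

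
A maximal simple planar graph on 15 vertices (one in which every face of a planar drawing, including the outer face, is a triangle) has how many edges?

In a plane triangulation 3F = 2E and V − E + F = 2, so E = 3V − 6 = 3·15 − 6 = 39.

39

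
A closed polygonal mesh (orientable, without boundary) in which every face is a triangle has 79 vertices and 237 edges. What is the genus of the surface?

1

Every face is a triangle and each edge borders two faces, so 3F = 2·237, giving F = 158.
χ = V − E + F = 79 − 237 + 158 = 0.
For a closed orientable surface χ = 2 − 2g, so g = (2 − (0))/2 = 1.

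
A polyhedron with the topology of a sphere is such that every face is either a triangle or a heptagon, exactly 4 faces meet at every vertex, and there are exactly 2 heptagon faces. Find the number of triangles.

Let x be the number of triangles; then F = 2 + x.
Edge–face incidences: 2E = 7·2 + 3·x = 14 + 3x.
Every vertex has degree 4, so 4V = 2E.
Euler: V − E + F = 2 ⇒ (2E)/4 − E + (2 + x) = 2.
Multiply by 8: 2·(2E) − 4·(2E) + 8·(2 + x) = 16, i.e. 16 + 8x − 2·(14 + 3x) = 16.
Collecting terms: 2x − 12 = 16, so 2x = 28, so x = 14.
Then 2E = 14 + 3·14 = 56, so E = 28, V = 2E/4 = 14, F = 2 + 14 = 16.

14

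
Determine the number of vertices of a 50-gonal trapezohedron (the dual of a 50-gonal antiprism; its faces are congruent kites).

102

The n-trapezohedron (dual of the n-antiprism) has V = 2·50 + 2 = 102, E = 4·50 = 200, F = 2·50 = 100.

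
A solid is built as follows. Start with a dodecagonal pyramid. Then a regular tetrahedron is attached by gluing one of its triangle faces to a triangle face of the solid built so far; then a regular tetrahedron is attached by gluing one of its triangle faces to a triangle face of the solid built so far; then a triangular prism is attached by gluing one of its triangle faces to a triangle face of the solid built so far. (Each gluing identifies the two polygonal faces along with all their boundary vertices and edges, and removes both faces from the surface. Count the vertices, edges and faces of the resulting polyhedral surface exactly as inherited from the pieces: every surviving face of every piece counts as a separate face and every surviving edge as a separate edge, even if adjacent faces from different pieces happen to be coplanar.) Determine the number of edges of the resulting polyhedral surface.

36

A dodecagonal pyramid: V=13, E=24, F=13.
Attach a regular tetrahedron (V=4, E=6, F=4) along a 3-gon: merge 3 vertices and 3 edges, delete both glued faces → V=14, E=27, F=15.
Attach a regular tetrahedron (V=4, E=6, F=4) along a 3-gon: merge 3 vertices and 3 edges, delete both glued faces → V=15, E=30, F=17.
Attach a triangular prism (V=6, E=9, F=5) along a 3-gon: merge 3 vertices and 3 edges, delete both glued faces → V=18, E=36, F=20.
Check: V − E + F = 18 − 36 + 20 = 2.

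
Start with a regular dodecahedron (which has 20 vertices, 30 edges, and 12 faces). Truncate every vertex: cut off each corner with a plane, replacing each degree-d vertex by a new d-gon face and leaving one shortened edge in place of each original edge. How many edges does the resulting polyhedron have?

90

Truncation replaces each original edge-end by a new vertex, so V′ = 2E = 60.
Each original edge survives, and each old vertex of degree d contributes d new edges; summing degrees gives Σd = 2E, so E′ = E + 2E = 3E = 90.
Each original face survives and each original vertex becomes one new face: F′ = F + V = 32.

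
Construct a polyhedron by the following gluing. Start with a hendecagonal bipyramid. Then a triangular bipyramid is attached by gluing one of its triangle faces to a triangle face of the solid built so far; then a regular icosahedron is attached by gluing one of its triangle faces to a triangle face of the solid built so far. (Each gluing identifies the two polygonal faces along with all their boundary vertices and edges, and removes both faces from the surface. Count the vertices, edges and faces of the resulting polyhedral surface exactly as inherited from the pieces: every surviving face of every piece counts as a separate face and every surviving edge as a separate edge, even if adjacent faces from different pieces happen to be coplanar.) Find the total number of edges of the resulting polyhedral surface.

66

A hendecagonal bipyramid: V=13, E=33, F=22.
Attach a triangular bipyramid (V=5, E=9, F=6) along a 3-gon: merge 3 vertices and 3 edges, delete both glued faces → V=15, E=39, F=26.
Attach a regular icosahedron (V=12, E=30, F=20) along a 3-gon: merge 3 vertices and 3 edges, delete both glued faces → V=24, E=66, F=44.
Check: V − E + F = 24 − 66 + 44 = 2.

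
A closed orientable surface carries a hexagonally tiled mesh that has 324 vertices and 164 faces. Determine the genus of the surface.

3

Every face is a hexagon, so 2E = 6·164 = 984, giving E = 492.
χ = V − E + F = 324 − 492 + 164 = -4.
For a closed orientable surface χ = 2 − 2g, so g = (2 − (-4))/2 = 3.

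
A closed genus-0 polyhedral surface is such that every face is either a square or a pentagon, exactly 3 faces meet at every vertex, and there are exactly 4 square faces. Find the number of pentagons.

Let x be the number of pentagons; then F = 4 + x.
Edge–face incidences: 2E = 4·4 + 5·x = 16 + 5x.
Every vertex has degree 3, so 3V = 2E.
Euler: V − E + F = 2 ⇒ (2E)/3 − E + (4 + x) = 2.
Multiply by 6: 2·(2E) − 3·(2E) + 6·(4 + x) = 12, i.e. 24 + 6x − (16 + 5x) = 12.
Collecting terms: x + 8 = 12, so x = 4.
Then 2E = 16 + 5·4 = 36, so E = 18, V = 2E/3 = 12, F = 4 + 4 = 8.

4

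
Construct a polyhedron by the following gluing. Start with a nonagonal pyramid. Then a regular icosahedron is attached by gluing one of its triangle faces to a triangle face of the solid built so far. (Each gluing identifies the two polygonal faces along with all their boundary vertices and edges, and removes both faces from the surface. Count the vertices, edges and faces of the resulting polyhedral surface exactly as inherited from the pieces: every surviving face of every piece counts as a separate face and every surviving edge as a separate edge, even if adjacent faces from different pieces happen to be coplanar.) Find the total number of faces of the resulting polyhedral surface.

A nonagonal pyramid: V=10, E=18, F=10.
Attach a regular icosahedron (V=12, E=30, F=20) along a 3-gon: merge 3 vertices and 3 edges, delete both glued faces → V=19, E=45, F=28.
Check: V − E + F = 19 − 45 + 28 = 2.

28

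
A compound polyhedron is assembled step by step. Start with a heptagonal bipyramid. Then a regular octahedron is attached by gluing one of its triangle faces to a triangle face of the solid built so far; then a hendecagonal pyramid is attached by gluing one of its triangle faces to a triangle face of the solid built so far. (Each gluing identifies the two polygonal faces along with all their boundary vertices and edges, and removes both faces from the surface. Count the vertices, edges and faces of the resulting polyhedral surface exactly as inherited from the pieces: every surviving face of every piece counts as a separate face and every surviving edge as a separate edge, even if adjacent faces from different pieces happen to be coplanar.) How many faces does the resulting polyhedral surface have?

30

A heptagonal bipyramid: V=9, E=21, F=14.
Attach a regular octahedron (V=6, E=12, F=8) along a 3-gon: merge 3 vertices and 3 edges, delete both glued faces → V=12, E=30, F=20.
Attach a hendecagonal pyramid (V=12, E=22, F=12) along a 3-gon: merge 3 vertices and 3 edges, delete both glued faces → V=21, E=49, F=30.
Check: V − E + F = 21 − 49 + 30 = 2.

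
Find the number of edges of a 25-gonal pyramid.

50

A pyramid on an n-gon base has one n-gon and n triangles: V = 25 + 1 = 26, E = 2·25 = 50, F = 25 + 1 = 26.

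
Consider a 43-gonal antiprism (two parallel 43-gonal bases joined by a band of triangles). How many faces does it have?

An antiprism on an n-gon has two n-gon caps and 2n triangles: V = 2·43 = 86, E = 4·43 = 172, F = 2·43 + 2 = 88.
Check: V − E + F = 86 − 172 + 88 = 2.

88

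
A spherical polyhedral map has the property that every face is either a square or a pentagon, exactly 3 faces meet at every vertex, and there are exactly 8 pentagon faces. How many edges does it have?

Let x be the number of squares; then F = 8 + x.
Edge–face incidences: 2E = 5·8 + 4·x = 40 + 4x.
Every vertex has degree 3, so 3V = 2E.
Euler: V − E + F = 2 ⇒ (2E)/3 − E + (8 + x) = 2.
Multiply by 6: 2·(2E) − 3·(2E) + 6·(8 + x) = 12, i.e. 48 + 6x − (40 + 4x) = 12.
Collecting terms: 2x + 8 = 12, so 2x = 4, so x = 2.
Then 2E = 40 + 4·2 = 48, so E = 24, V = 2E/3 = 16, F = 8 + 2 = 10.

24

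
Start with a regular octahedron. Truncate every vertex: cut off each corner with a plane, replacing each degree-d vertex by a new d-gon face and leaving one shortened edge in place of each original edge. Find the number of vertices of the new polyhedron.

24

The base solid has V = 6, E = 12, F = 8.
Truncation replaces each original edge-end by a new vertex, so V′ = 2E = 24.
Each original edge survives, and each old vertex of degree d contributes d new edges; summing degrees gives Σd = 2E, so E′ = E + 2E = 3E = 36.
Each original face survives and each original vertex becomes one new face: F′ = F + V = 14.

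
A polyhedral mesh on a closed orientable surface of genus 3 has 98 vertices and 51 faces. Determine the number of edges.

For a closed orientable surface of genus 3, χ = 2 − 2·3 = -4.
E = V + F − (-4) = 98 + 51 − (-4) = 153.

153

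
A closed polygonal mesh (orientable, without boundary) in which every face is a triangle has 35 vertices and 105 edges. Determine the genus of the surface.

1

Every face is a triangle and each edge borders two faces, so 3F = 2·105, giving F = 70.
χ = V − E + F = 35 − 105 + 70 = 0.
For a closed orientable surface χ = 2 − 2g, so g = (2 − (0))/2 = 1.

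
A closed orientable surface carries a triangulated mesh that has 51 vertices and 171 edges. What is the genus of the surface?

4

Every face is a triangle and each edge borders two faces, so 3F = 2·171, giving F = 114.
χ = V − E + F = 51 − 171 + 114 = -6.
For a closed orientable surface χ = 2 − 2g, so g = (2 − (-6))/2 = 4.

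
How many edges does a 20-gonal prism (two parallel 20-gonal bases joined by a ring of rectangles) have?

60

A prism on an n-gon has two n-gon bases and n rectangular sides: V = 2·20 = 40, E = 3·20 = 60, F = 20 + 2 = 22.
Check: V − E + F = 40 − 60 + 22 = 2.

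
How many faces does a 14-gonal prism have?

A prism on an n-gon has two n-gon bases and n rectangular sides: V = 2·14 = 28, E = 3·14 = 42, F = 14 + 2 = 16.

16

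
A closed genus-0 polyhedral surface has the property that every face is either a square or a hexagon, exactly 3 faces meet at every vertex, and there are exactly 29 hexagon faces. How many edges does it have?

Let x be the number of squares; then F = 29 + x.
Edge–face incidences: 2E = 6·29 + 4·x = 174 + 4x.
Every vertex has degree 3, so 3V = 2E.
Euler: V − E + F = 2 ⇒ (2E)/3 − E + (29 + x) = 2.
Multiply by 6: 2·(2E) − 3·(2E) + 6·(29 + x) = 12, i.e. 174 + 6x − (174 + 4x) = 12.
Collecting terms: 2x = 12, so x = 6.
Then 2E = 174 + 4·6 = 198, so E = 99, V = 2E/3 = 66, F = 29 + 6 = 35.

99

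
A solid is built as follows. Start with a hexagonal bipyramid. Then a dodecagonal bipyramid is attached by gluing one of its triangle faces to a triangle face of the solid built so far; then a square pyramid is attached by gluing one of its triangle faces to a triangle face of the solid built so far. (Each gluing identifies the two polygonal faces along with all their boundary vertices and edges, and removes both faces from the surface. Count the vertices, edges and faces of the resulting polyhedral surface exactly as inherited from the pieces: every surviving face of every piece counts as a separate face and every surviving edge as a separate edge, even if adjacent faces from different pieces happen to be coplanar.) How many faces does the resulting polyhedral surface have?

37

A hexagonal bipyramid: V=8, E=18, F=12.
Attach a dodecagonal bipyramid (V=14, E=36, F=24) along a 3-gon: merge 3 vertices and 3 edges, delete both glued faces → V=19, E=51, F=34.
Attach a square pyramid (V=5, E=8, F=5) along a 3-gon: merge 3 vertices and 3 edges, delete both glued faces → V=21, E=56, F=37.
Check: V − E + F = 21 − 56 + 37 = 2.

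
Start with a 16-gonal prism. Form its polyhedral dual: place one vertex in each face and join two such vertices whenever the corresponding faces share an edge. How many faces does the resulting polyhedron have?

The base solid has V = 32, E = 48, F = 18.
The dual swaps V and F and preserves E: V′ = F = 18, E′ = E = 48, F′ = V = 32.

32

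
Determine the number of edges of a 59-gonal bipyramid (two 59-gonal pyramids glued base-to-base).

A bipyramid over an n-gon has 2n triangular faces and n + 2 vertices: V = 59 + 2 = 61, E = 3·59 = 177, F = 2·59 = 118.

177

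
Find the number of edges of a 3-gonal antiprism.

12

An antiprism on an n-gon has two n-gon caps and 2n triangles: V = 2·3 = 6, E = 4·3 = 12, F = 2·3 + 2 = 8.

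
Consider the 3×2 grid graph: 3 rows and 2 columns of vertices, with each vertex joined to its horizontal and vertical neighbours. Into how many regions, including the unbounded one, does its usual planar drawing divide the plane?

3

The grid has V = 3·2 = 6 vertices and E = 3·1 + 2·2 = 7 edges.
F = 2 − V + E = 2 − 6 + 7 = 3.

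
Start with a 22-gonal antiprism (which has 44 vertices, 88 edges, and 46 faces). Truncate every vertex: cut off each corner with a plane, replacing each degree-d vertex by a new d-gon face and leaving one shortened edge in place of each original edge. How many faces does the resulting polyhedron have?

Truncation replaces each original edge-end by a new vertex, so V′ = 2E = 176.
Each original edge survives, and each old vertex of degree d contributes d new edges; summing degrees gives Σd = 2E, so E′ = E + 2E = 3E = 264.
Each original face survives and each original vertex becomes one new face: F′ = F + V = 90.

90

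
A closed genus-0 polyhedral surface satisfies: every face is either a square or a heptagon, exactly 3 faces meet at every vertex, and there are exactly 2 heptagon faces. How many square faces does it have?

7

Let x be the number of squares; then F = 2 + x.
Edge–face incidences: 2E = 7·2 + 4·x = 14 + 4x.
Every vertex has degree 3, so 3V = 2E.
Euler: V − E + F = 2 ⇒ (2E)/3 − E + (2 + x) = 2.
Multiply by 6: 2·(2E) − 3·(2E) + 6·(2 + x) = 12, i.e. 12 + 6x − (14 + 4x) = 12.
Collecting terms: 2x − 2 = 12, so 2x = 14, so x = 7.
Then 2E = 14 + 4·7 = 42, so E = 21, V = 2E/3 = 14, F = 2 + 7 = 9.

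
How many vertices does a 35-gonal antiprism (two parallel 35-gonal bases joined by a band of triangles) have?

70

An antiprism on an n-gon has two n-gon caps and 2n triangles: V = 2·35 = 70, E = 4·35 = 140, F = 2·35 + 2 = 72.
Check: V − E + F = 70 − 140 + 72 = 2.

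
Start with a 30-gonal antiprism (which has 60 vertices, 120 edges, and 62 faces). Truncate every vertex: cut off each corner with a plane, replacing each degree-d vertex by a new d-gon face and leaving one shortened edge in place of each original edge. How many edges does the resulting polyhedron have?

Truncation replaces each original edge-end by a new vertex, so V′ = 2E = 240.
Each original edge survives, and each old vertex of degree d contributes d new edges; summing degrees gives Σd = 2E, so E′ = E + 2E = 3E = 360.
Each original face survives and each original vertex becomes one new face: F′ = F + V = 122.

360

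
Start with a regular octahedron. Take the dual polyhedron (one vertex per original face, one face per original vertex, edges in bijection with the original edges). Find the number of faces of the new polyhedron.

6

The base solid has V = 6, E = 12, F = 8.
The dual swaps V and F and preserves E: V′ = F = 8, E′ = E = 12, F′ = V = 6.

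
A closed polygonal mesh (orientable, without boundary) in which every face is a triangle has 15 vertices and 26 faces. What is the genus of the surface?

Every face is a triangle, so 2E = 3·26 = 78, giving E = 39.
χ = V − E + F = 15 − 39 + 26 = 2.
For a closed orientable surface χ = 2 − 2g, so g = (2 − (2))/2 = 0.

0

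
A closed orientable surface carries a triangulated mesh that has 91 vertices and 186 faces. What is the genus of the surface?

Every face is a triangle, so 2E = 3·186 = 558, giving E = 279.
χ = V − E + F = 91 − 279 + 186 = -2.
For a closed orientable surface χ = 2 − 2g, so g = (2 − (-2))/2 = 2.

2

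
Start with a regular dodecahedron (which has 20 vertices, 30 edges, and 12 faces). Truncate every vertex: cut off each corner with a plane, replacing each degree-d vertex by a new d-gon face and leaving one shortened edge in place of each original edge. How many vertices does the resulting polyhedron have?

Truncation replaces each original edge-end by a new vertex, so V′ = 2E = 60.
Each original edge survives, and each old vertex of degree d contributes d new edges; summing degrees gives Σd = 2E, so E′ = E + 2E = 3E = 90.
Each original face survives and each original vertex becomes one new face: F′ = F + V = 32.

60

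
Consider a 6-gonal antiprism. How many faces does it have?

An antiprism on an n-gon has two n-gon caps and 2n triangles: V = 2·6 = 12, E = 4·6 = 24, F = 2·6 + 2 = 14.

14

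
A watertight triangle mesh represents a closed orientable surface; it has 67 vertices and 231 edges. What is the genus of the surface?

Every face is a triangle and each edge borders two faces, so 3F = 2·231, giving F = 154.
χ = V − E + F = 67 − 231 + 154 = -10.
For a closed orientable surface χ = 2 − 2g, so g = (2 − (-10))/2 = 6.

6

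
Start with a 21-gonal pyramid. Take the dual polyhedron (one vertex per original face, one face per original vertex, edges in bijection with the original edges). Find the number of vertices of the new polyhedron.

The base solid has V = 22, E = 42, F = 22.
The dual swaps V and F and preserves E: V′ = F = 22, E′ = E = 42, F′ = V = 22.

22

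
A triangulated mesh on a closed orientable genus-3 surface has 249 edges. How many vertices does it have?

χ = 2 − 2·3 = -4, and every face is a triangle so 3F = 2E.
F = 2E/3 = 166. Then V = -4 + E − F = -4 + 249 − 166 = 79.

79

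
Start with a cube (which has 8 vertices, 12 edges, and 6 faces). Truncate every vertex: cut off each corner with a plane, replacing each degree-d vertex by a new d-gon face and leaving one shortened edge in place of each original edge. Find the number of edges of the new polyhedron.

36

Truncation replaces each original edge-end by a new vertex, so V′ = 2E = 24.
Each original edge survives, and each old vertex of degree d contributes d new edges; summing degrees gives Σd = 2E, so E′ = E + 2E = 3E = 36.
Each original face survives and each original vertex becomes one new face: F′ = F + V = 14.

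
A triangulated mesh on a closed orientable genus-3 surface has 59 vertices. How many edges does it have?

189

χ = 2 − 2·3 = -4, and every face is a triangle so 3F = 2E.
V − E + F = -4 with E = 3F/2 gives 59 − (3/2 − 1)·F = -4, so F = 126 and E = 189.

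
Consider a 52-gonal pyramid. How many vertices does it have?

A pyramid on an n-gon base has one n-gon and n triangles: V = 52 + 1 = 53, E = 2·52 = 104, F = 52 + 1 = 53.

53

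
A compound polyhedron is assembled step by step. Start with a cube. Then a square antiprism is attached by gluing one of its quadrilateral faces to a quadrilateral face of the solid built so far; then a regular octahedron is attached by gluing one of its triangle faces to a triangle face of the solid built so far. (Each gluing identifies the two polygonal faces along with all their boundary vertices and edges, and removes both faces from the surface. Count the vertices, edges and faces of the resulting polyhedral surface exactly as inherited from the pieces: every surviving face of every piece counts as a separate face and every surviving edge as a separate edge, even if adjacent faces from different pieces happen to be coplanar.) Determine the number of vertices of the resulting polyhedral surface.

A cube: V=8, E=12, F=6.
Attach a square antiprism (V=8, E=16, F=10) along a 4-gon: merge 4 vertices and 4 edges, delete both glued faces → V=12, E=24, F=14.
Attach a regular octahedron (V=6, E=12, F=8) along a 3-gon: merge 3 vertices and 3 edges, delete both glued faces → V=15, E=33, F=20.
Check: V − E + F = 15 − 33 + 20 = 2.

15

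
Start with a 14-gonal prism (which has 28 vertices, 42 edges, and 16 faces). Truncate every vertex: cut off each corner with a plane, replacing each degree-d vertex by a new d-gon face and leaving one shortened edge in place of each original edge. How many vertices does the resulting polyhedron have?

Truncation replaces each original edge-end by a new vertex, so V′ = 2E = 84.
Each original edge survives, and each old vertex of degree d contributes d new edges; summing degrees gives Σd = 2E, so E′ = E + 2E = 3E = 126.
Each original face survives and each original vertex becomes one new face: F′ = F + V = 44.

84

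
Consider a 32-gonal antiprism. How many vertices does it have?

An antiprism on an n-gon has two n-gon caps and 2n triangles: V = 2·32 = 64, E = 4·32 = 128, F = 2·32 + 2 = 66.

64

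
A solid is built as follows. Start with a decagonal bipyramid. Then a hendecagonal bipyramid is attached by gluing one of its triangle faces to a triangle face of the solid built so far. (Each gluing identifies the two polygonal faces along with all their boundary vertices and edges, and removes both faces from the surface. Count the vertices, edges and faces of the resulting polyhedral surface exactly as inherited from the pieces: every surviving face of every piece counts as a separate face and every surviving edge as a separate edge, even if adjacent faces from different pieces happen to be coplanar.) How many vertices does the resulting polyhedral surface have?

22

A decagonal bipyramid: V=12, E=30, F=20.
Attach a hendecagonal bipyramid (V=13, E=33, F=22) along a 3-gon: merge 3 vertices and 3 edges, delete both glued faces → V=22, E=60, F=40.
Check: V − E + F = 22 − 60 + 40 = 2.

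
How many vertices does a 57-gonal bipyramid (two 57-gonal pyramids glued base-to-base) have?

A bipyramid over an n-gon has 2n triangular faces and n + 2 vertices: V = 57 + 2 = 59, E = 3·57 = 171, F = 2·57 = 114.

59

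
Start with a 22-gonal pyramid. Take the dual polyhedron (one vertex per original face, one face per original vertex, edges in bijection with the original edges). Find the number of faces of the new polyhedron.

The base solid has V = 23, E = 44, F = 23.
The dual swaps V and F and preserves E: V′ = F = 23, E′ = E = 44, F′ = V = 23.

23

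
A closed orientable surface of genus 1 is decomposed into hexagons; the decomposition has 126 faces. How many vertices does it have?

252

χ = 2 − 2·1 = 0, and every face is a hexagon so 6F = 2E.
E = 6·126/2 = 378. Then V = 0 + E − F = 0 + 378 − 126 = 252.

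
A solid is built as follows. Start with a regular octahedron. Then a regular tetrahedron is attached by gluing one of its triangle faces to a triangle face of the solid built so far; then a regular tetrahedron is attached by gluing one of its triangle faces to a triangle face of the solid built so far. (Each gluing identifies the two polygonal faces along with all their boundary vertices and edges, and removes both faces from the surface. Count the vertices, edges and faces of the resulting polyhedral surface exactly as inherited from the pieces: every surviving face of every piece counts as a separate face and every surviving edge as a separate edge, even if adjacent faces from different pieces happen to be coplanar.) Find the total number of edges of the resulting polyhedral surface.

A regular octahedron: V=6, E=12, F=8.
Attach a regular tetrahedron (V=4, E=6, F=4) along a 3-gon: merge 3 vertices and 3 edges, delete both glued faces → V=7, E=15, F=10.
Attach a regular tetrahedron (V=4, E=6, F=4) along a 3-gon: merge 3 vertices and 3 edges, delete both glued faces → V=8, E=18, F=12.
Check: V − E + F = 8 − 18 + 12 = 2.

18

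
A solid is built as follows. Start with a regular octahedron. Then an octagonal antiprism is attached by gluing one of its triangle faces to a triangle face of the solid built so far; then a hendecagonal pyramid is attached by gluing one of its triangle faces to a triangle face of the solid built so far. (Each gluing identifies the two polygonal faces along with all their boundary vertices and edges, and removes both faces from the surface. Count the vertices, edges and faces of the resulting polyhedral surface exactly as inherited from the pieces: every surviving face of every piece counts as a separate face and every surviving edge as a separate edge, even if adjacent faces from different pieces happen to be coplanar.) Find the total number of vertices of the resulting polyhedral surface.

A regular octahedron: V=6, E=12, F=8.
Attach an octagonal antiprism (V=16, E=32, F=18) along a 3-gon: merge 3 vertices and 3 edges, delete both glued faces → V=19, E=41, F=24.
Attach a hendecagonal pyramid (V=12, E=22, F=12) along a 3-gon: merge 3 vertices and 3 edges, delete both glued faces → V=28, E=60, F=34.
Check: V − E + F = 28 − 60 + 34 = 2.

28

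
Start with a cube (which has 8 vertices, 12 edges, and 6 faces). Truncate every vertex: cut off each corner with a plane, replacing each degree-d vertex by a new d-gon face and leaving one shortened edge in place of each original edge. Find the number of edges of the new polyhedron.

36

Truncation replaces each original edge-end by a new vertex, so V′ = 2E = 24.
Each original edge survives, and each old vertex of degree d contributes d new edges; summing degrees gives Σd = 2E, so E′ = E + 2E = 3E = 36.
Each original face survives and each original vertex becomes one new face: F′ = F + V = 14.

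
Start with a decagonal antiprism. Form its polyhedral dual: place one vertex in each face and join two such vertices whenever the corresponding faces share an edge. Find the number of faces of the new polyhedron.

The base solid has V = 20, E = 40, F = 22.
The dual swaps V and F and preserves E: V′ = F = 22, E′ = E = 40, F′ = V = 20.

20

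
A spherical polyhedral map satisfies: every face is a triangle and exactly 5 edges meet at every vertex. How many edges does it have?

Each face has 3 edges and each edge borders two faces, so 2E = 3F.
Each vertex has degree 5, so 5V = 2E and hence V = 3F/5.
Euler: V − E + F = 2 ⇒ (3F/5) − (3F/2) + F = 2.
Multiply by 10: (6 − 15 + 10)F = 20, i.e. 1F = 20.
So F = 20, E = 3·20/2 = 30, V = 3·20/5 = 12.

30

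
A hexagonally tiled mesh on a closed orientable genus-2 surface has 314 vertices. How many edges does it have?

χ = 2 − 2·2 = -2, and every face is a hexagon so 6F = 2E.
V − E + F = -2 with E = 6F/2 gives 314 − (6/2 − 1)·F = -2, so F = 158 and E = 474.

474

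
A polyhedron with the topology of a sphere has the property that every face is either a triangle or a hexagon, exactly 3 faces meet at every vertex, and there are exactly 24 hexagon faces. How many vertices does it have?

52

Let x be the number of triangles; then F = 24 + x.
Edge–face incidences: 2E = 6·24 + 3·x = 144 + 3x.
Every vertex has degree 3, so 3V = 2E.
Euler: V − E + F = 2 ⇒ (2E)/3 − E + (24 + x) = 2.
Multiply by 6: 2·(2E) − 3·(2E) + 6·(24 + x) = 12, i.e. 144 + 6x − (144 + 3x) = 12.
Collecting terms: 3x = 12, so x = 4.
Then 2E = 144 + 3·4 = 156, so E = 78, V = 2E/3 = 52, F = 24 + 4 = 28.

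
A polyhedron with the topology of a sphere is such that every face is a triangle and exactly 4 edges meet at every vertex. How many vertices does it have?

6

Each face has 3 edges and each edge borders two faces, so 2E = 3F.
Each vertex has degree 4, so 4V = 2E and hence V = 3F/4.
Euler: V − E + F = 2 ⇒ (3F/4) − (3F/2) + F = 2.
Multiply by 8: (6 − 12 + 8)F = 16, i.e. 2F = 16.
So F = 8, E = 3·8/2 = 12, V = 3·8/4 = 6.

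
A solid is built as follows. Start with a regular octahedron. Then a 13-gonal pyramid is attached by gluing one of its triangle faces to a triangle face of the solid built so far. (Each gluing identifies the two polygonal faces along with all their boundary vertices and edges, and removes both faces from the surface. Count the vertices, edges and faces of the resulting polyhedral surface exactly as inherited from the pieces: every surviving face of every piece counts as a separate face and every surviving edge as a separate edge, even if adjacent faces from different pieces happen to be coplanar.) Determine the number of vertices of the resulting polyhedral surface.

17

A regular octahedron: V=6, E=12, F=8.
Attach a 13-gonal pyramid (V=14, E=26, F=14) along a 3-gon: merge 3 vertices and 3 edges, delete both glued faces → V=17, E=35, F=20.
Check: V − E + F = 17 − 35 + 20 = 2.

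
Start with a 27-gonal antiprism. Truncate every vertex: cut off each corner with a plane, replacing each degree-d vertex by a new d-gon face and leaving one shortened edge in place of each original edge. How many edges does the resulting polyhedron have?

324

The base solid has V = 54, E = 108, F = 56.
Truncation replaces each original edge-end by a new vertex, so V′ = 2E = 216.
Each original edge survives, and each old vertex of degree d contributes d new edges; summing degrees gives Σd = 2E, so E′ = E + 2E = 3E = 324.
Each original face survives and each original vertex becomes one new face: F′ = F + V = 110.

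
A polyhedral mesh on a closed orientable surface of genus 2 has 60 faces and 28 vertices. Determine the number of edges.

For a closed orientable surface of genus 2, χ = 2 − 2·2 = -2.
E = V + F − (-2) = 28 + 60 − (-2) = 90.

90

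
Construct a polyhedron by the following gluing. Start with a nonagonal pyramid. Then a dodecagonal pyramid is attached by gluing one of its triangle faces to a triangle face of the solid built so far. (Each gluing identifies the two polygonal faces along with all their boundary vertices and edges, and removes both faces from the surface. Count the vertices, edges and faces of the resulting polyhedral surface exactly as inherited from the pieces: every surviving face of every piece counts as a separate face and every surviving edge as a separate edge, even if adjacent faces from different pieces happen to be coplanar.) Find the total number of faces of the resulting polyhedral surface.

A nonagonal pyramid: V=10, E=18, F=10.
Attach a dodecagonal pyramid (V=13, E=24, F=13) along a 3-gon: merge 3 vertices and 3 edges, delete both glued faces → V=20, E=39, F=21.
Check: V − E + F = 20 − 39 + 21 = 2.

21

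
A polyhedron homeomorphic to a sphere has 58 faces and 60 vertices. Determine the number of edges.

Here V − E + F = 2.
E = V + F − (2) = 60 + 58 − (2) = 116.

116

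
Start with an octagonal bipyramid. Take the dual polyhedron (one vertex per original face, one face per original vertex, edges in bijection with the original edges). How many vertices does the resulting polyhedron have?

16

The base solid has V = 10, E = 24, F = 16.
The dual swaps V and F and preserves E: V′ = F = 16, E′ = E = 24, F′ = V = 10.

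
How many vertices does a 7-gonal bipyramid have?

9

A bipyramid over an n-gon has 2n triangular faces and n + 2 vertices: V = 7 + 2 = 9, E = 3·7 = 21, F = 2·7 = 14.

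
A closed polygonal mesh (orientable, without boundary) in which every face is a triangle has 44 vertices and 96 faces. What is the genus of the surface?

Every face is a triangle, so 2E = 3·96 = 288, giving E = 144.
χ = V − E + F = 44 − 144 + 96 = -4.
For a closed orientable surface χ = 2 − 2g, so g = (2 − (-4))/2 = 3.

3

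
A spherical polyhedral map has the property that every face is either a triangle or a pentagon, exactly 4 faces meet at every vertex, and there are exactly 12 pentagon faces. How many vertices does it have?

30

Let x be the number of triangles; then F = 12 + x.
Edge–face incidences: 2E = 5·12 + 3·x = 60 + 3x.
Every vertex has degree 4, so 4V = 2E.
Euler: V − E + F = 2 ⇒ (2E)/4 − E + (12 + x) = 2.
Multiply by 8: 2·(2E) − 4·(2E) + 8·(12 + x) = 16, i.e. 96 + 8x − 2·(60 + 3x) = 16.
Collecting terms: 2x − 24 = 16, so 2x = 40, so x = 20.
Then 2E = 60 + 3·20 = 120, so E = 60, V = 2E/4 = 30, F = 12 + 20 = 32.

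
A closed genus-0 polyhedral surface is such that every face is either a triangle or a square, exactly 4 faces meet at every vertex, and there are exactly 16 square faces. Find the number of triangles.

Let x be the number of triangles; then F = 16 + x.
Edge–face incidences: 2E = 4·16 + 3·x = 64 + 3x.
Every vertex has degree 4, so 4V = 2E.
Euler: V − E + F = 2 ⇒ (2E)/4 − E + (16 + x) = 2.
Multiply by 8: 2·(2E) − 4·(2E) + 8·(16 + x) = 16, i.e. 128 + 8x − 2·(64 + 3x) = 16.
Collecting terms: 2x = 16, so x = 8.
Then 2E = 64 + 3·8 = 88, so E = 44, V = 2E/4 = 22, F = 16 + 8 = 24.

8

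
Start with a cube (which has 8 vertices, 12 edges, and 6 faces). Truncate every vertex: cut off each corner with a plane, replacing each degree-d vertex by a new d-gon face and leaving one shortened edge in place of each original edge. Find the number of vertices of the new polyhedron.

Truncation replaces each original edge-end by a new vertex, so V′ = 2E = 24.
Each original edge survives, and each old vertex of degree d contributes d new edges; summing degrees gives Σd = 2E, so E′ = E + 2E = 3E = 36.
Each original face survives and each original vertex becomes one new face: F′ = F + V = 14.

24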